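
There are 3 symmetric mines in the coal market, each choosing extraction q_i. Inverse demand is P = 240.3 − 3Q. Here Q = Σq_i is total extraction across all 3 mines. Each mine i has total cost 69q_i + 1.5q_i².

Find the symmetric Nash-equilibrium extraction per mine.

11.42

A representative mine's profit is π_i = q_i(240.3 − 3Q) − 69q_i − 1.5q_i², with Q = q_i + Σ_{j≠i} q_j.
First-order condition: 171.3 − 9q_i − 3Σ_{j≠i} q_j = 0.
In a symmetric equilibrium every mine chooses the same q, so Σ_{j≠i} q_j = 2q. The condition becomes 171.3 − 15q = 0, giving q = 171.3/15 = 11.42.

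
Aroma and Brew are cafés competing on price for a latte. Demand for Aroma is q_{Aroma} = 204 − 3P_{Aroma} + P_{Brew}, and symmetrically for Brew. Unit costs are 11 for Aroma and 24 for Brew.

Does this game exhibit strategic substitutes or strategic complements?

Aroma's profit: π = (P_{Aroma} − 11)(204 − 3P_{Aroma} + P_{Brew}).
∂π/∂P_{Aroma} = 237 − 6P_{Aroma} + P_{Brew} = 0 ⇒ P_{Aroma} = 39.5 + (1/6)P_{Brew}.
The best-response slope dP_{Aroma}/dP_{Brew} = 1/6 > 0: the reaction function is upward-sloping, so the choices are strategic complements.

strategic complements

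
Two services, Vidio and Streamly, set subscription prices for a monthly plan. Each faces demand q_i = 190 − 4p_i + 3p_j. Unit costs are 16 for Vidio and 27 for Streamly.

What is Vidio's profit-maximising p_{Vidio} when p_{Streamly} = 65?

56.125

Vidio's profit: π = (p_{Vidio} − 16)(190 − 4p_{Vidio} + 3p_{Streamly}).
∂π/∂p_{Vidio} = 254 − 8p_{Vidio} + 3p_{Streamly} = 0 ⇒ p_{Vidio} = 31.75 + 0.375p_{Streamly}.
At p_{Streamly} = 65: p_{Vidio} = 31.75 + 0.375·65 = 56.125.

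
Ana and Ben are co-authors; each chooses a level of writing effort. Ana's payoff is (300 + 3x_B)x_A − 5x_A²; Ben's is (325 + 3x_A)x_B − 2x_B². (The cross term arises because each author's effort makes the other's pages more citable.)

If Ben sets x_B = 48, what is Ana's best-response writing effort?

44.4

Expanding Ana's payoff: 300x_A + 3x_Bx_A − 5x_A².
∂π/∂x_A = 300 + 3x_B − 10x_A = 0, so x_A = 30 + 0.3x_B.
At x_B = 48: x_A = 30 + 0.3·48 = 44.4.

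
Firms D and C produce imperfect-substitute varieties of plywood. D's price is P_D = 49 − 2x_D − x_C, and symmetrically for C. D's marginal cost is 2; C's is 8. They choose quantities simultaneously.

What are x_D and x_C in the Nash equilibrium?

Firm D's profit: π = x_D(49 − 2x_D − x_C) − 2x_D.
∂π/∂x_D = 47 − 4x_D − x_C = 0 ⇒ x_D = 11.75 − 0.25x_C.
Similarly x_C = 10.25 − 0.25x_D.
Substituting the second reaction function into the first: x_D = 11.75 − 0.25(10.25 − 0.25x_D), which gives 0.9375x_D = 9.1875 ⇒ x_D = 9.8.
Then x_C = 10.25 − 0.25·9.8 = 7.8.

9.8, 7.8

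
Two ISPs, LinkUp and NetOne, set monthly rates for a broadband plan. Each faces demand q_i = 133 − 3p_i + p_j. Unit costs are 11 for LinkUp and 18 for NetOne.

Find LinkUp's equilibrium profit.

1559.52

LinkUp's profit: π = (p_{LinkUp} − 11)(133 − 3p_{LinkUp} + p_{NetOne}).
∂π/∂p_{LinkUp} = 166 − 6p_{LinkUp} + p_{NetOne} = 0 ⇒ p_{LinkUp} = 83/3 + (1/6)p_{NetOne}.
Similarly p_{NetOne} = 187/6 + (1/6)p_{LinkUp}.
Solving the two reaction functions simultaneously: (1 − (1/6)(1/6))p_{LinkUp} = 83/3 + (1/6)·(187/6), so (35/36)p_{LinkUp} = 1183/36 and p_{LinkUp} = 33.8.
Then p_{NetOne} = 187/6 + (1/6)·33.8 = 36.8.
q_{LinkUp} = 133 − 3·33.8 + 36.8 = 68.4.
Profit = (33.8 − 11)·68.4 = 1559.52.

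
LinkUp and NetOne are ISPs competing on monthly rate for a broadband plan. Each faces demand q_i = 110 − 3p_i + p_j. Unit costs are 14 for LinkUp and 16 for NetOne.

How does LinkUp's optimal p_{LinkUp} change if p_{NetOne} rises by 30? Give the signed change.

LinkUp's profit: π = (p_{LinkUp} − 14)(110 − 3p_{LinkUp} + p_{NetOne}).
∂π/∂p_{LinkUp} = 152 − 6p_{LinkUp} + p_{NetOne} = 0 ⇒ p_{LinkUp} = 76/3 + (1/6)p_{NetOne}.
The reaction-function slope is 1/6, so a 30-unit rise in p_{NetOne} moves p_{LinkUp} by 1/6 × 30 = 5. LinkUp's best response rises — the actions are strategic complements.

5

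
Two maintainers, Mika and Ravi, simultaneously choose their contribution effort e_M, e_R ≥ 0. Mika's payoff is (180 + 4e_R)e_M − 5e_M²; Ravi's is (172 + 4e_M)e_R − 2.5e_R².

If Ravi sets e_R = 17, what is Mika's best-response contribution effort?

Expanding Mika's payoff: 180e_M + 4e_Re_M − 5e_M².
∂π/∂e_M = 180 + 4e_R − 10e_M = 0, so e_M = 18 + 0.4e_R.
At e_R = 17: e_M = 18 + 0.4·17 = 24.8.

24.8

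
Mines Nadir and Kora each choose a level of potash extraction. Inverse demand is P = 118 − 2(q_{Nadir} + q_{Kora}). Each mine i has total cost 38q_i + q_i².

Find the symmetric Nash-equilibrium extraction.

Mine Nadir's profit: π = q_{Nadir}(118 − 2(q_{Nadir} + q_{Kora})) − 38q_{Nadir} − q_{Nadir}².
∂π/∂q_{Nadir} = 80 − 6q_{Nadir} − 2q_{Kora} = 0, so q_{Nadir} = 40/3 − (1/3)q_{Kora}.
By symmetry q_{Kora} = q_{Nadir}; substituting into the reaction function, (4/3)q_{Nadir} = 40/3 and q_{Nadir} = 10.

10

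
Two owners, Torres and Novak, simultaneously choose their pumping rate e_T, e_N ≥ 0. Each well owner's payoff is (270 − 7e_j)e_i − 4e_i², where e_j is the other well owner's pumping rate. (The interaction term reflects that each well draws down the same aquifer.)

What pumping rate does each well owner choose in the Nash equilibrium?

18

Torres's payoff is (270 − 7e_N)e_T − 4e_T².
∂π/∂e_T = 270 − 7e_N − 8e_T = 0, so e_T = 33.75 − 0.875e_N.
By symmetry e_N = e_T; substituting into the reaction function, 1.875e_T = 33.75 and e_T = 18.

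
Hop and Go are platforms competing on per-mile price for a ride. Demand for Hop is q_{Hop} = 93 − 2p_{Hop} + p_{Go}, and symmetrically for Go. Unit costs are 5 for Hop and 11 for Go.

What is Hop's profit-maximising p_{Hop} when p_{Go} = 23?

Hop's profit: π = (p_{Hop} − 5)(93 − 2p_{Hop} + p_{Go}).
∂π/∂p_{Hop} = 103 − 4p_{Hop} + p_{Go} = 0 ⇒ p_{Hop} = 25.75 + 0.25p_{Go}.
At p_{Go} = 23: p_{Hop} = 25.75 + 0.25·23 = 31.5.

31.5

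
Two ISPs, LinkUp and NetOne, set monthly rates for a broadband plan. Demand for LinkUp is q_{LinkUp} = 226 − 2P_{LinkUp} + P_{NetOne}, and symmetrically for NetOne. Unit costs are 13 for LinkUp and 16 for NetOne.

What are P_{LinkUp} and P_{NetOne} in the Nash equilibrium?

84.4, 85.6

LinkUp's profit: π = (P_{LinkUp} − 13)(226 − 2P_{LinkUp} + P_{NetOne}).
∂π/∂P_{LinkUp} = 252 − 4P_{LinkUp} + P_{NetOne} = 0 ⇒ P_{LinkUp} = 63 + 0.25P_{NetOne}.
Similarly P_{NetOne} = 64.5 + 0.25P_{LinkUp}.
Solving the two reaction functions simultaneously: (1 − (0.25)(0.25))P_{LinkUp} = 63 + 0.25·64.5, so 0.9375P_{LinkUp} = 79.125 and P_{LinkUp} = 84.4.
Then P_{NetOne} = 64.5 + 0.25·84.4 = 85.6.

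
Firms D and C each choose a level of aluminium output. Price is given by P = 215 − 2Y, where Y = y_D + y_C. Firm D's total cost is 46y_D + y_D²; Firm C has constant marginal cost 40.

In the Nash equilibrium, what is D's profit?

Firm D's profit: π = y_D(215 − 2(y_D + y_C)) − 46y_D − y_D².
∂π/∂y_D = 169 − 6y_D − 2y_C = 0, so y_D = 169/6 − (1/3)y_C.
For C: ∂π/∂y_C = 175 − 4y_C − 2y_D = 0 ⇒ y_C = 43.75 − 0.5y_D.
Plugging y_C into D's best response: y_D = 169/6 − (1/3)(43.75 − 0.5y_D) ⇒ (5/6)y_D = 163/12, so y_D = 16.3.
Then y_C = 43.75 − 0.5·16.3 = 35.6.
Price P = 215 − 2·51.9 = 111.2.
D's profit: (111.2 − 46)·16.3 − (16.3)² = 797.07.

797.07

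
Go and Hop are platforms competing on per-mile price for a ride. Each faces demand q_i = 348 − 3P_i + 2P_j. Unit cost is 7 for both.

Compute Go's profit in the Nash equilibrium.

21802.6875

Go's profit: π = (P_{Go} − 7)(348 − 3P_{Go} + 2P_{Hop}).
∂π/∂P_{Go} = 369 − 6P_{Go} + 2P_{Hop} = 0 ⇒ P_{Go} = 61.5 + (1/3)P_{Hop}.
The game is symmetric, so in equilibrium P_{Hop} = P_{Go}: the reaction function gives (2/3)P_{Go} = 61.5, hence P_{Go} = 92.25.
q_{Go} = 348 − 3·92.25 + 2·92.25 = 255.75.
Profit = (92.25 − 7)·255.75 = 21802.6875.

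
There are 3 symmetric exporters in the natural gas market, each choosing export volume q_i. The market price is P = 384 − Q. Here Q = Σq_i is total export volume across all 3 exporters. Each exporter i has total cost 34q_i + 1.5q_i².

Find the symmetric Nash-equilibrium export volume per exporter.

A representative exporter's profit is π_i = q_i(384 − Q) − 34q_i − 1.5q_i², with Q = q_i + Σ_{j≠i} q_j.
First-order condition: 350 − 5q_i − Σ_{j≠i} q_j = 0.
Imposing symmetry (q_j = q for all j) turns Σ_{j≠i} q_j into 2q, so 350 = 7q and q = 50.

50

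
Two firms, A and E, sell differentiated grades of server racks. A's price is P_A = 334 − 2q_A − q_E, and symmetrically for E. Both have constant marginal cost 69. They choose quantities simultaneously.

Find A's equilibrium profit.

5618

Firm A's profit: π = q_A(334 − 2q_A − q_E) − 69q_A.
∂π/∂q_A = 265 − 4q_A − q_E = 0 ⇒ q_A = 66.25 − 0.25q_E.
By symmetry q_E = q_A; substituting into the reaction function, 1.25q_A = 66.25 and q_A = 53.
P_A = 334 − 2·53 − 53 = 175.
Profit = (175 − 69)·53 = 5618.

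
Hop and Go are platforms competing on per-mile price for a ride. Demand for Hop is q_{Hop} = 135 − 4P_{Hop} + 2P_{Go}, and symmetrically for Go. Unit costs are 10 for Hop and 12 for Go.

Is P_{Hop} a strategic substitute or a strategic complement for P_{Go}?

Hop's profit: π = (P_{Hop} − 10)(135 − 4P_{Hop} + 2P_{Go}).
∂π/∂P_{Hop} = 175 − 8P_{Hop} + 2P_{Go} = 0 ⇒ P_{Hop} = 21.875 + 0.25P_{Go}.
The best-response slope dP_{Hop}/dP_{Go} = 0.25 > 0: the reaction function is upward-sloping, so the choices are strategic complements.

strategic complements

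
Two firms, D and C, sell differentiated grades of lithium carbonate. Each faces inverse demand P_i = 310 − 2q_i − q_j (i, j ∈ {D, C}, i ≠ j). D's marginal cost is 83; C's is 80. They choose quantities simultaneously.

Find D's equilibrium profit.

Firm D's profit: π = q_D(310 − 2q_D − q_C) − 83q_D.
∂π/∂q_D = 227 − 4q_D − q_C = 0 ⇒ q_D = 56.75 − 0.25q_C.
Similarly q_C = 57.5 − 0.25q_D.
Plugging q_C into D's best response: q_D = 56.75 − 0.25(57.5 − 0.25q_D) ⇒ 0.9375q_D = 42.375, so q_D = 45.2.
Then q_C = 57.5 − 0.25·45.2 = 46.2.
P_D = 310 − 2·45.2 − 46.2 = 173.4.
Profit = (173.4 − 83)·45.2 = 4086.08.

4086.08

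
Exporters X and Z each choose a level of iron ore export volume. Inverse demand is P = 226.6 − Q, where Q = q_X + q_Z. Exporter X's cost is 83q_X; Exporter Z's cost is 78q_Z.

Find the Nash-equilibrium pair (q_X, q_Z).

46.2, 51.2

Exporter X's profit: π = q_X(226.6 − (q_X + q_Z)) − 83q_X.
∂π/∂q_X = 143.6 − 2q_X − q_Z = 0, so q_X = 71.8 − 0.5q_Z.
By the same steps for Z: q_Z = 74.3 − 0.5q_X.
Plugging q_Z into X's best response: q_X = 71.8 − 0.5(74.3 − 0.5q_X) ⇒ 0.75q_X = 34.65, so q_X = 46.2.
Then q_Z = 74.3 − 0.5·46.2 = 51.2.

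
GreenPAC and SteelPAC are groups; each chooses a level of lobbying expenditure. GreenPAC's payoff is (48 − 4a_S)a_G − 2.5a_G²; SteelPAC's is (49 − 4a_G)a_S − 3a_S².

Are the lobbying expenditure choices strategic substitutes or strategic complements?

strategic substitutes

Expanding GreenPAC's payoff: 48a_G − 4a_Sa_G − 2.5a_G².
∂π/∂a_G = 48 − 4a_S − 5a_G = 0, so a_G = 9.6 − 0.8a_S.
The best-response slope da_G/da_S = −0.8 < 0: the reaction function is downward-sloping, so the choices are strategic substitutes.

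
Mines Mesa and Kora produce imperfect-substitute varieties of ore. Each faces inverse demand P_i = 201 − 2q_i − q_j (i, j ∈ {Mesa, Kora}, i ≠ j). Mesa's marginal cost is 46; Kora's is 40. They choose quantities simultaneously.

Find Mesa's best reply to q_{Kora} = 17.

34.5

Mine Mesa's profit: π = q_{Mesa}(201 − 2q_{Mesa} − q_{Kora}) − 46q_{Mesa}.
∂π/∂q_{Mesa} = 155 − 4q_{Mesa} − q_{Kora} = 0 ⇒ q_{Mesa} = 38.75 − 0.25q_{Kora}.
At q_{Kora} = 17: q_{Mesa} = 38.75 − 0.25·17 = 34.5.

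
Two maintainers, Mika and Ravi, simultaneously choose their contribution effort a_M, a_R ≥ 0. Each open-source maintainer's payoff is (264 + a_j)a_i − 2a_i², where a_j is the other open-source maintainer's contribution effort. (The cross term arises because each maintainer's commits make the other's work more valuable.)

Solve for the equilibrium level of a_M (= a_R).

88

Mika's payoff is (264 + a_R)a_M − 2a_M².
∂π/∂a_M = 264 + a_R − 4a_M = 0, so a_M = 66 + 0.25a_R.
Setting a_M = a_R in the reaction function: a_M = 66 + 0.25a_M, so a_M = 66 / 0.75 = 88.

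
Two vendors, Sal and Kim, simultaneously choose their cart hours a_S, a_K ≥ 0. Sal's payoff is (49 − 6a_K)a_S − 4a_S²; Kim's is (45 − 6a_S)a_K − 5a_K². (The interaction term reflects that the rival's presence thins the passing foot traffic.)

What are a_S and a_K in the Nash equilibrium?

5, 1.5

Expanding Sal's payoff: 49a_S − 6a_Ka_S − 4a_S².
∂π/∂a_S = 49 − 6a_K − 8a_S = 0, so a_S = 6.125 − 0.75a_K.
Likewise for Kim: a_K = 4.5 − 0.6a_S.
Solving the two reaction functions simultaneously: (1 − (−0.75)(−0.6))a_S = 6.125 − 0.75·4.5, so 0.55a_S = 2.75 and a_S = 5.
Then a_K = 4.5 − 0.6·5 = 1.5.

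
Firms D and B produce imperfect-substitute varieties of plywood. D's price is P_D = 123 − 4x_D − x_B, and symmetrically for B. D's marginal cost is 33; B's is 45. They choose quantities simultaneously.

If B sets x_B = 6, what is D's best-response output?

10.5

Firm D's profit: π = x_D(123 − 4x_D − x_B) − 33x_D.
∂π/∂x_D = 90 − 8x_D − x_B = 0 ⇒ x_D = 11.25 − 0.125x_B.
At x_B = 6: x_D = 11.25 − 0.125·6 = 10.5.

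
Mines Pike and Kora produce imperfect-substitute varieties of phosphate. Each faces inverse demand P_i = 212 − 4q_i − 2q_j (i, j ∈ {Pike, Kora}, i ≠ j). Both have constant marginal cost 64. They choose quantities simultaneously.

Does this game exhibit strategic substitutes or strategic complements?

Mine Pike's profit: π = q_{Pike}(212 − 4q_{Pike} − 2q_{Kora}) − 64q_{Pike}.
∂π/∂q_{Pike} = 148 − 8q_{Pike} − 2q_{Kora} = 0 ⇒ q_{Pike} = 18.5 − 0.25q_{Kora}.
The best-response slope dq_{Pike}/dq_{Kora} = −0.25 < 0: the reaction function is downward-sloping, so the choices are strategic substitutes.

strategic substitutes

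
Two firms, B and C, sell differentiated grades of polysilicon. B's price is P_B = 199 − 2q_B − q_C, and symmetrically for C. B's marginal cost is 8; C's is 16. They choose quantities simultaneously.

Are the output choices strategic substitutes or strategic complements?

Firm B's profit: π = q_B(199 − 2q_B − q_C) − 8q_B.
∂π/∂q_B = 191 − 4q_B − q_C = 0 ⇒ q_B = 47.75 − 0.25q_C.
The best-response slope dq_B/dq_C = −0.25 < 0: the reaction function is downward-sloping, so the choices are strategic substitutes.

strategic substitutes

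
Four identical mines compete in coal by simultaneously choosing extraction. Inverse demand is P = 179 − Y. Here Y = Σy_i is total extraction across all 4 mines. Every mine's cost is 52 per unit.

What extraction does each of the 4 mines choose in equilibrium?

25.4

A representative mine's profit is π_i = y_i(179 − Y) − 52y_i, with Y = y_i + Σ_{j≠i} y_j.
First-order condition: 127 − 2y_i − Σ_{j≠i} y_j = 0.
With identical mines, set every y_j = y: then 127 − 2y − 3y = 0, i.e. y = 127/5 = 25.4.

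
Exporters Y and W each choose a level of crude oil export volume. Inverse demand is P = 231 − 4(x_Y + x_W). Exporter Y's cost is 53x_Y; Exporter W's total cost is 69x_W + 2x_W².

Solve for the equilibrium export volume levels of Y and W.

18.6, 7.3

Exporter Y's profit: π = x_Y(231 − 4(x_Y + x_W)) − 53x_Y.
∂π/∂x_Y = 178 − 8x_Y − 4x_W = 0, so x_Y = 22.25 − 0.5x_W.
For W: ∂π/∂x_W = 162 − 12x_W − 4x_Y = 0 ⇒ x_W = 13.5 − (1/3)x_Y.
Substituting the second reaction function into the first: x_Y = 22.25 − 0.5(13.5 − (1/3)x_Y), which gives (5/6)x_Y = 15.5 ⇒ x_Y = 18.6.
Then x_W = 13.5 − (1/3)·18.6 = 7.3.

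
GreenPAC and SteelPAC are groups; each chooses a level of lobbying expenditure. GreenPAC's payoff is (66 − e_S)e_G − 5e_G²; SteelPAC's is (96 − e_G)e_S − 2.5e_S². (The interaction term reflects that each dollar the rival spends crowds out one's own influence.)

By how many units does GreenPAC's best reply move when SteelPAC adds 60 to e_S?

-6

Expanding GreenPAC's payoff: 66e_G − e_Se_G − 5e_G².
∂π/∂e_G = 66 − e_S − 10e_G = 0, so e_G = 6.6 − 0.1e_S.
The reaction-function slope is −0.1, so a 60-unit rise in e_S moves e_G by −0.1 × 60 = −6. GreenPAC's best response falls — the actions are strategic substitutes.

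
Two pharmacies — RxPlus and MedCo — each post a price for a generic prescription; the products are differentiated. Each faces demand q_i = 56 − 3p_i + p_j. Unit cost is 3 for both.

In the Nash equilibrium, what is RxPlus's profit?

300

RxPlus's profit: π = (p_{RxPlus} − 3)(56 − 3p_{RxPlus} + p_{MedCo}).
∂π/∂p_{RxPlus} = 65 − 6p_{RxPlus} + p_{MedCo} = 0 ⇒ p_{RxPlus} = 65/6 + (1/6)p_{MedCo}.
Setting p_{RxPlus} = p_{MedCo} in the reaction function: p_{RxPlus} = 65/6 + (1/6)p_{RxPlus}, so p_{RxPlus} = (65/6) / (5/6) = 13.
q_{RxPlus} = 56 − 3·13 + 13 = 30.
Profit = (13 − 3)·30 = 300.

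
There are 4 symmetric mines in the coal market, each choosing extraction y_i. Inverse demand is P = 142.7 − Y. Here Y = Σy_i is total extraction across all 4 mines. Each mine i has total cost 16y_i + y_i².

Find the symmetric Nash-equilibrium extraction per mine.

18.1

A representative mine's profit is π_i = y_i(142.7 − Y) − 16y_i − y_i², with Y = y_i + Σ_{j≠i} y_j.
First-order condition: 126.7 − 4y_i − Σ_{j≠i} y_j = 0.
Imposing symmetry (y_j = y for all j) turns Σ_{j≠i} y_j into 3y, so 126.7 = 7y and y = 18.1.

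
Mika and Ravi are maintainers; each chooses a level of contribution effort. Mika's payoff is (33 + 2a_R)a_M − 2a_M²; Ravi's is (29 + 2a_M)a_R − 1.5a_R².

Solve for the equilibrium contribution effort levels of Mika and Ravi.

19.625, 22.75

Expanding Mika's payoff: 33a_M + 2a_Ra_M − 2a_M².
∂π/∂a_M = 33 + 2a_R − 4a_M = 0, so a_M = 8.25 + 0.5a_R.
Likewise for Ravi: a_R = 29/3 + (2/3)a_M.
Solving the two reaction functions simultaneously: (1 − (0.5)(2/3))a_M = 8.25 + 0.5·(29/3), so (2/3)a_M = 157/12 and a_M = 19.625.
Then a_R = 29/3 + (2/3)·19.625 = 22.75.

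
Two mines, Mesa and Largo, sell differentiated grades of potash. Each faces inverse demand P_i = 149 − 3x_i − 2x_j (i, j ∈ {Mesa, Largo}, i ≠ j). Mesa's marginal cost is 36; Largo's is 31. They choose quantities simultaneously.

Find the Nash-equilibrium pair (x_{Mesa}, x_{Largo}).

Mine Mesa's profit: π = x_{Mesa}(149 − 3x_{Mesa} − 2x_{Largo}) − 36x_{Mesa}.
∂π/∂x_{Mesa} = 113 − 6x_{Mesa} − 2x_{Largo} = 0 ⇒ x_{Mesa} = 113/6 − (1/3)x_{Largo}.
Similarly x_{Largo} = 59/3 − (1/3)x_{Mesa}.
Plugging x_{Largo} into Mesa's best response: x_{Mesa} = 113/6 − (1/3)(59/3 − (1/3)x_{Mesa}) ⇒ (8/9)x_{Mesa} = 221/18, so x_{Mesa} = 13.8125.
Then x_{Largo} = 59/3 − (1/3)·13.8125 = 15.0625.

13.8125, 15.0625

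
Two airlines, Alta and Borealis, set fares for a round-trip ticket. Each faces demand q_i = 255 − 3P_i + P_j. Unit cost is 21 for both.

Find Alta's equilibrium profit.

Alta's profit: π = (P_{Alta} − 21)(255 − 3P_{Alta} + P_{Borealis}).
∂π/∂P_{Alta} = 318 − 6P_{Alta} + P_{Borealis} = 0 ⇒ P_{Alta} = 53 + (1/6)P_{Borealis}.
Setting P_{Alta} = P_{Borealis} in the reaction function: P_{Alta} = 53 + (1/6)P_{Alta}, so P_{Alta} = 53 / (5/6) = 63.6.
q_{Alta} = 255 − 3·63.6 + 63.6 = 127.8.
Profit = (63.6 − 21)·127.8 = 5444.28.

5444.28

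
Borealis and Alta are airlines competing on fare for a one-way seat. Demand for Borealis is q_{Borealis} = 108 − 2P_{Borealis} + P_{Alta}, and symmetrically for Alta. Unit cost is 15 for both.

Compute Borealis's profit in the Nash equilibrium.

Borealis's profit: π = (P_{Borealis} − 15)(108 − 2P_{Borealis} + P_{Alta}).
∂π/∂P_{Borealis} = 138 − 4P_{Borealis} + P_{Alta} = 0 ⇒ P_{Borealis} = 34.5 + 0.25P_{Alta}.
The game is symmetric, so in equilibrium P_{Alta} = P_{Borealis}: the reaction function gives 0.75P_{Borealis} = 34.5, hence P_{Borealis} = 46.
q_{Borealis} = 108 − 2·46 + 46 = 62.
Profit = (46 − 15)·62 = 1922.

1922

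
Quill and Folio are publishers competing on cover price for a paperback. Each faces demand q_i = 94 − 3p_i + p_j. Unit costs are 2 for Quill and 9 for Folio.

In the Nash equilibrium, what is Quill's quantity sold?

55.8

Quill's profit: π = (p_{Quill} − 2)(94 − 3p_{Quill} + p_{Folio}).
∂π/∂p_{Quill} = 100 − 6p_{Quill} + p_{Folio} = 0 ⇒ p_{Quill} = 50/3 + (1/6)p_{Folio}.
Similarly p_{Folio} = 121/6 + (1/6)p_{Quill}.
Solving the two reaction functions simultaneously: (1 − (1/6)(1/6))p_{Quill} = 50/3 + (1/6)·(121/6), so (35/36)p_{Quill} = 721/36 and p_{Quill} = 20.6.
Then p_{Folio} = 121/6 + (1/6)·20.6 = 23.6.
q_{Quill} = 94 − 3·20.6 + 23.6 = 55.8.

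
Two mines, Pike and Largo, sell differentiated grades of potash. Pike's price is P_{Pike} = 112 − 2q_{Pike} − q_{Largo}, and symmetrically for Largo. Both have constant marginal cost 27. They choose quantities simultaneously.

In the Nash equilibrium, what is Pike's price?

61

Mine Pike's profit: π = q_{Pike}(112 − 2q_{Pike} − q_{Largo}) − 27q_{Pike}.
∂π/∂q_{Pike} = 85 − 4q_{Pike} − q_{Largo} = 0 ⇒ q_{Pike} = 21.25 − 0.25q_{Largo}.
Setting q_{Pike} = q_{Largo} in the reaction function: q_{Pike} = 21.25 − 0.25q_{Pike}, so q_{Pike} = 21.25 / 1.25 = 17.
P_{Pike} = 112 − 2·17 − 17 = 61.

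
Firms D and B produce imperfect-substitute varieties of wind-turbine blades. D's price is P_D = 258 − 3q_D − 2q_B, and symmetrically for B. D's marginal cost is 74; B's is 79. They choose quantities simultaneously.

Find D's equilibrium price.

143.9375

Firm D's profit: π = q_D(258 − 3q_D − 2q_B) − 74q_D.
∂π/∂q_D = 184 − 6q_D − 2q_B = 0 ⇒ q_D = 92/3 − (1/3)q_B.
Similarly q_B = 179/6 − (1/3)q_D.
Solving the two reaction functions simultaneously: (1 − (−1/3)(−1/3))q_D = 92/3 − (1/3)·(179/6), so (8/9)q_D = 373/18 and q_D = 23.3125.
Then q_B = 179/6 − (1/3)·23.3125 = 22.0625.
P_D = 258 − 3·23.3125 − 2·22.0625 = 143.9375.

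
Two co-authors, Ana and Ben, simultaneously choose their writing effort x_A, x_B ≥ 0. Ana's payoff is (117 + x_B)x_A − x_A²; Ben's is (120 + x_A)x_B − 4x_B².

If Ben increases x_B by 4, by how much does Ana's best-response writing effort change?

2

Expanding Ana's payoff: 117x_A + x_Bx_A − x_A².
∂π/∂x_A = 117 + x_B − 2x_A = 0, so x_A = 58.5 + 0.5x_B.
The reaction-function slope is 0.5, so a 4-unit rise in x_B moves x_A by 0.5 × 4 = 2. Ana's best response rises — the actions are strategic complements.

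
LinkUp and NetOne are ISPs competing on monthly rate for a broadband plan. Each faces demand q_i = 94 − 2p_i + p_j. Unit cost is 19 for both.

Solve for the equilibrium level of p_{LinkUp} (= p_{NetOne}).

44

LinkUp's profit: π = (p_{LinkUp} − 19)(94 − 2p_{LinkUp} + p_{NetOne}).
∂π/∂p_{LinkUp} = 132 − 4p_{LinkUp} + p_{NetOne} = 0 ⇒ p_{LinkUp} = 33 + 0.25p_{NetOne}.
The game is symmetric, so in equilibrium p_{NetOne} = p_{LinkUp}: the reaction function gives 0.75p_{LinkUp} = 33, hence p_{LinkUp} = 44.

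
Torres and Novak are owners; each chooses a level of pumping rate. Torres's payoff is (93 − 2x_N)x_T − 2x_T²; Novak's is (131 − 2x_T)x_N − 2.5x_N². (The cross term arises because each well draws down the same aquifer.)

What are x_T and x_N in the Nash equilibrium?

Expanding Torres's payoff: 93x_T − 2x_Nx_T − 2x_T².
∂π/∂x_T = 93 − 2x_N − 4x_T = 0, so x_T = 23.25 − 0.5x_N.
Likewise for Novak: x_N = 26.2 − 0.4x_T.
Plugging x_N into Torres's best response: x_T = 23.25 − 0.5(26.2 − 0.4x_T) ⇒ 0.8x_T = 10.15, so x_T = 12.6875.
Then x_N = 26.2 − 0.4·12.6875 = 21.125.

12.6875, 21.125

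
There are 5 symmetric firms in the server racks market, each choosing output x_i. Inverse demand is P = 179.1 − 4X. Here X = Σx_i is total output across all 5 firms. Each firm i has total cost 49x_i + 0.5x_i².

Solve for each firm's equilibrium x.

5.204

A representative firm's profit is π_i = x_i(179.1 − 4X) − 49x_i − 0.5x_i², with X = x_i + Σ_{j≠i} x_j.
First-order condition: 130.1 − 9x_i − 4Σ_{j≠i} x_j = 0.
With identical firms, set every x_j = x: then 130.1 − 9x − 16x = 0, i.e. x = 130.1/25 = 5.204.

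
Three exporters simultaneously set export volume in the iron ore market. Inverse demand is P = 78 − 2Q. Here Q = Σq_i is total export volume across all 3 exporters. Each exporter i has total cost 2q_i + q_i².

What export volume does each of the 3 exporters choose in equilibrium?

7.6

A representative exporter's profit is π_i = q_i(78 − 2Q) − 2q_i − q_i², with Q = q_i + Σ_{j≠i} q_j.
First-order condition: 76 − 6q_i − 2Σ_{j≠i} q_j = 0.
In a symmetric equilibrium every exporter chooses the same q, so Σ_{j≠i} q_j = 2q. The condition becomes 76 − 10q = 0, giving q = 76/10 = 7.6.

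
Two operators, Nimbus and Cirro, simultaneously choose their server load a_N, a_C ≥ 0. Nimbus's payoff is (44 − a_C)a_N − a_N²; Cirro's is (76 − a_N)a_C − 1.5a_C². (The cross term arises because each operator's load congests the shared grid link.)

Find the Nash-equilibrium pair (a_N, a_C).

11.2, 21.6

Expanding Nimbus's payoff: 44a_N − a_Ca_N − a_N².
∂π/∂a_N = 44 − a_C − 2a_N = 0, so a_N = 22 − 0.5a_C.
Likewise for Cirro: a_C = 76/3 − (1/3)a_N.
Plugging a_C into Nimbus's best response: a_N = 22 − 0.5(76/3 − (1/3)a_N) ⇒ (5/6)a_N = 28/3, so a_N = 11.2.
Then a_C = 76/3 − (1/3)·11.2 = 21.6.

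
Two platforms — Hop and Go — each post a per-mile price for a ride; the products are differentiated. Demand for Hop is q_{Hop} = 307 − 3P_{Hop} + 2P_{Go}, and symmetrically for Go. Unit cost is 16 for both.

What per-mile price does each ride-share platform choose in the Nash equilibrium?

Hop's profit: π = (P_{Hop} − 16)(307 − 3P_{Hop} + 2P_{Go}).
∂π/∂P_{Hop} = 355 − 6P_{Hop} + 2P_{Go} = 0 ⇒ P_{Hop} = 355/6 + (1/3)P_{Go}.
Setting P_{Hop} = P_{Go} in the reaction function: P_{Hop} = 355/6 + (1/3)P_{Hop}, so P_{Hop} = (355/6) / (2/3) = 88.75.

88.75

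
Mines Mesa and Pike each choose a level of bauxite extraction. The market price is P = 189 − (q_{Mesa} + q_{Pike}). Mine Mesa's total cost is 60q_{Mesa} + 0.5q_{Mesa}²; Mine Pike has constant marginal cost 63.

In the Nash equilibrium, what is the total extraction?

Mine Mesa's profit: π = q_{Mesa}(189 − (q_{Mesa} + q_{Pike})) − 60q_{Mesa} − 0.5q_{Mesa}².
∂π/∂q_{Mesa} = 129 − 3q_{Mesa} − q_{Pike} = 0, so q_{Mesa} = 43 − (1/3)q_{Pike}.
For Pike: ∂π/∂q_{Pike} = 126 − 2q_{Pike} − q_{Mesa} = 0 ⇒ q_{Pike} = 63 − 0.5q_{Mesa}.
Plugging q_{Pike} into Mesa's best response: q_{Mesa} = 43 − (1/3)(63 − 0.5q_{Mesa}) ⇒ (5/6)q_{Mesa} = 22, so q_{Mesa} = 26.4.
Then q_{Pike} = 63 − 0.5·26.4 = 49.8.
Total extraction: 26.4 + 49.8 = 76.2.

76.2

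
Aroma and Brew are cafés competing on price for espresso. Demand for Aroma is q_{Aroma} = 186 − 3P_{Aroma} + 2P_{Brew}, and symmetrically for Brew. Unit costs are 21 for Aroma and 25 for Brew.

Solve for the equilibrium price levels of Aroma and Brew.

Aroma's profit: π = (P_{Aroma} − 21)(186 − 3P_{Aroma} + 2P_{Brew}).
∂π/∂P_{Aroma} = 249 − 6P_{Aroma} + 2P_{Brew} = 0 ⇒ P_{Aroma} = 41.5 + (1/3)P_{Brew}.
Similarly P_{Brew} = 43.5 + (1/3)P_{Aroma}.
Plugging P_{Brew} into Aroma's best response: P_{Aroma} = 41.5 + (1/3)(43.5 + (1/3)P_{Aroma}) ⇒ (8/9)P_{Aroma} = 56, so P_{Aroma} = 63.
Then P_{Brew} = 43.5 + (1/3)·63 = 64.5.

63, 64.5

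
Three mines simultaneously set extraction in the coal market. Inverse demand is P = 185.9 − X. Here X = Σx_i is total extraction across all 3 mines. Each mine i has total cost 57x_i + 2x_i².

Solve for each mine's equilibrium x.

16.1125

A representative mine's profit is π_i = x_i(185.9 − X) − 57x_i − 2x_i², with X = x_i + Σ_{j≠i} x_j.
First-order condition: 128.9 − 6x_i − Σ_{j≠i} x_j = 0.
In a symmetric equilibrium every mine chooses the same x, so Σ_{j≠i} x_j = 2x. The condition becomes 128.9 − 8x = 0, giving x = 128.9/8 = 16.1125.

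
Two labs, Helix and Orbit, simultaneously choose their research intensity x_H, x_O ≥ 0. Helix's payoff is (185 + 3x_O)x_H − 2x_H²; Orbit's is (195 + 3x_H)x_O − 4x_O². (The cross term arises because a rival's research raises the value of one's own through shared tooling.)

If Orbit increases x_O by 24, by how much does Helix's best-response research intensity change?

18

Expanding Helix's payoff: 185x_H + 3x_Ox_H − 2x_H².
∂π/∂x_H = 185 + 3x_O − 4x_H = 0, so x_H = 46.25 + 0.75x_O.
The reaction-function slope is 0.75, so a 24-unit rise in x_O moves x_H by 0.75 × 24 = 18. Helix's best response rises — the actions are strategic complements.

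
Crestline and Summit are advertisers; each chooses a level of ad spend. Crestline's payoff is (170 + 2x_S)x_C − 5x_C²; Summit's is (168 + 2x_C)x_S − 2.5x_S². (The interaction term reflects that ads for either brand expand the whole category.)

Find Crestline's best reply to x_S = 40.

25

Expanding Crestline's payoff: 170x_C + 2x_Sx_C − 5x_C².
∂π/∂x_C = 170 + 2x_S − 10x_C = 0, so x_C = 17 + 0.2x_S.
At x_S = 40: x_C = 17 + 0.2·40 = 25.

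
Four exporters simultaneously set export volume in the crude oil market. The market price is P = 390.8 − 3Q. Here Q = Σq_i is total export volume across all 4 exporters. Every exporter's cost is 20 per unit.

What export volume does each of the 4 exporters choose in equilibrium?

A representative exporter's profit is π_i = q_i(390.8 − 3Q) − 20q_i, with Q = q_i + Σ_{j≠i} q_j.
First-order condition: 370.8 − 6q_i − 3Σ_{j≠i} q_j = 0.
In a symmetric equilibrium every exporter chooses the same q, so Σ_{j≠i} q_j = 3q. The condition becomes 370.8 − 15q = 0, giving q = 370.8/15 = 24.72.

24.72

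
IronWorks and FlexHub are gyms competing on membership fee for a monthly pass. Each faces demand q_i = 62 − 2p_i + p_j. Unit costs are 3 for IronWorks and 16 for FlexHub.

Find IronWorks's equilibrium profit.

IronWorks's profit: π = (p_{IronWorks} − 3)(62 − 2p_{IronWorks} + p_{FlexHub}).
∂π/∂p_{IronWorks} = 68 − 4p_{IronWorks} + p_{FlexHub} = 0 ⇒ p_{IronWorks} = 17 + 0.25p_{FlexHub}.
Similarly p_{FlexHub} = 23.5 + 0.25p_{IronWorks}.
Plugging p_{FlexHub} into IronWorks's best response: p_{IronWorks} = 17 + 0.25(23.5 + 0.25p_{IronWorks}) ⇒ 0.9375p_{IronWorks} = 22.875, so p_{IronWorks} = 24.4.
Then p_{FlexHub} = 23.5 + 0.25·24.4 = 29.6.
q_{IronWorks} = 62 − 2·24.4 + 29.6 = 42.8.
Profit = (24.4 − 3)·42.8 = 915.92.

915.92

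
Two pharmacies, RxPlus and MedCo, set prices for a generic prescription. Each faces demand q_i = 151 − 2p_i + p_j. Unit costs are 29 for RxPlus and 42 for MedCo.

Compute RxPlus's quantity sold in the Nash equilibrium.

84.8

RxPlus's profit: π = (p_{RxPlus} − 29)(151 − 2p_{RxPlus} + p_{MedCo}).
∂π/∂p_{RxPlus} = 209 − 4p_{RxPlus} + p_{MedCo} = 0 ⇒ p_{RxPlus} = 52.25 + 0.25p_{MedCo}.
Similarly p_{MedCo} = 58.75 + 0.25p_{RxPlus}.
Plugging p_{MedCo} into RxPlus's best response: p_{RxPlus} = 52.25 + 0.25(58.75 + 0.25p_{RxPlus}) ⇒ 0.9375p_{RxPlus} = 66.9375, so p_{RxPlus} = 71.4.
Then p_{MedCo} = 58.75 + 0.25·71.4 = 76.6.
q_{RxPlus} = 151 − 2·71.4 + 76.6 = 84.8.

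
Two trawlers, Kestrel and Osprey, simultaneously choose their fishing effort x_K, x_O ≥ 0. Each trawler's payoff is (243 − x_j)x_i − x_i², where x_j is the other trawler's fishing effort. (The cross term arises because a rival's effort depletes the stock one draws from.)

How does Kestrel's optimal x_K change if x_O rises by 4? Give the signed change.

Kestrel's payoff is (243 − x_O)x_K − x_K².
∂π/∂x_K = 243 − x_O − 2x_K = 0, so x_K = 121.5 − 0.5x_O.
The reaction-function slope is −0.5, so a 4-unit rise in x_O moves x_K by −0.5 × 4 = −2. Kestrel's best response falls — the actions are strategic substitutes.

-2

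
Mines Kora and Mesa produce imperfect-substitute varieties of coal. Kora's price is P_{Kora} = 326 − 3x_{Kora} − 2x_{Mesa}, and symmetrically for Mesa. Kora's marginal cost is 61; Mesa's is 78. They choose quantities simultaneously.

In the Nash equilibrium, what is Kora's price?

Mine Kora's profit: π = x_{Kora}(326 − 3x_{Kora} − 2x_{Mesa}) − 61x_{Kora}.
∂π/∂x_{Kora} = 265 − 6x_{Kora} − 2x_{Mesa} = 0 ⇒ x_{Kora} = 265/6 − (1/3)x_{Mesa}.
Similarly x_{Mesa} = 124/3 − (1/3)x_{Kora}.
Solving the two reaction functions simultaneously: (1 − (−1/3)(−1/3))x_{Kora} = 265/6 − (1/3)·(124/3), so (8/9)x_{Kora} = 547/18 and x_{Kora} = 34.1875.
Then x_{Mesa} = 124/3 − (1/3)·34.1875 = 29.9375.
P_{Kora} = 326 − 3·34.1875 − 2·29.9375 = 163.5625.

163.5625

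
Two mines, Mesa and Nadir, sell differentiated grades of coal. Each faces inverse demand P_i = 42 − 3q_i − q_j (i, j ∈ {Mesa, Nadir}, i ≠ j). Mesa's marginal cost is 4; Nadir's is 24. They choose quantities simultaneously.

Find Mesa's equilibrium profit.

108

Mine Mesa's profit: π = q_{Mesa}(42 − 3q_{Mesa} − q_{Nadir}) − 4q_{Mesa}.
∂π/∂q_{Mesa} = 38 − 6q_{Mesa} − q_{Nadir} = 0 ⇒ q_{Mesa} = 19/3 − (1/6)q_{Nadir}.
Similarly q_{Nadir} = 3 − (1/6)q_{Mesa}.
Solving the two reaction functions simultaneously: (1 − (−1/6)(−1/6))q_{Mesa} = 19/3 − (1/6)·3, so (35/36)q_{Mesa} = 35/6 and q_{Mesa} = 6.
Then q_{Nadir} = 3 − (1/6)·6 = 2.
P_{Mesa} = 42 − 3·6 − 2 = 22.
Profit = (22 − 4)·6 = 108.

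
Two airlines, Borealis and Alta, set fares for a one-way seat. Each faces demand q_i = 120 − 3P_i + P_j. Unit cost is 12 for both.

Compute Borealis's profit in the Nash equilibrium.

Borealis's profit: π = (P_{Borealis} − 12)(120 − 3P_{Borealis} + P_{Alta}).
∂π/∂P_{Borealis} = 156 − 6P_{Borealis} + P_{Alta} = 0 ⇒ P_{Borealis} = 26 + (1/6)P_{Alta}.
The game is symmetric, so in equilibrium P_{Alta} = P_{Borealis}: the reaction function gives (5/6)P_{Borealis} = 26, hence P_{Borealis} = 31.2.
q_{Borealis} = 120 − 3·31.2 + 31.2 = 57.6.
Profit = (31.2 − 12)·57.6 = 1105.92.

1105.92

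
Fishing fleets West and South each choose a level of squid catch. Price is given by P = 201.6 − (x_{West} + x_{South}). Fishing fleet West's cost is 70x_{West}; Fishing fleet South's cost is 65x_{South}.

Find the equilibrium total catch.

89.4

Fishing fleet West's profit: π = x_{West}(201.6 − (x_{West} + x_{South})) − 70x_{West}.
∂π/∂x_{West} = 131.6 − 2x_{West} − x_{South} = 0, so x_{West} = 65.8 − 0.5x_{South}.
By the same steps for South: x_{South} = 68.3 − 0.5x_{West}.
Solving the two reaction functions simultaneously: (1 − (−0.5)(−0.5))x_{West} = 65.8 − 0.5·68.3, so 0.75x_{West} = 31.65 and x_{West} = 42.2.
Then x_{South} = 68.3 − 0.5·42.2 = 47.2.
Total catch: 42.2 + 47.2 = 89.4.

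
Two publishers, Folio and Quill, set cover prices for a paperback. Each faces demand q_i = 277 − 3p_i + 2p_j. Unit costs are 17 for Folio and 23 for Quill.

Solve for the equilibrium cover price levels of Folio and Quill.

Folio's profit: π = (p_{Folio} − 17)(277 − 3p_{Folio} + 2p_{Quill}).
∂π/∂p_{Folio} = 328 − 6p_{Folio} + 2p_{Quill} = 0 ⇒ p_{Folio} = 164/3 + (1/3)p_{Quill}.
Similarly p_{Quill} = 173/3 + (1/3)p_{Folio}.
Solving the two reaction functions simultaneously: (1 − (1/3)(1/3))p_{Folio} = 164/3 + (1/3)·(173/3), so (8/9)p_{Folio} = 665/9 and p_{Folio} = 83.125.
Then p_{Quill} = 173/3 + (1/3)·83.125 = 85.375.

83.125, 85.375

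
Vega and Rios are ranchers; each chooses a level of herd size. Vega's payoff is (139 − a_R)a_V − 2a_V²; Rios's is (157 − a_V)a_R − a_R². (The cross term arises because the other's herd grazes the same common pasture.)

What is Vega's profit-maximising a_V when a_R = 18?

Expanding Vega's payoff: 139a_V − a_Ra_V − 2a_V².
∂π/∂a_V = 139 − a_R − 4a_V = 0, so a_V = 34.75 − 0.25a_R.
At a_R = 18: a_V = 34.75 − 0.25·18 = 30.25.

30.25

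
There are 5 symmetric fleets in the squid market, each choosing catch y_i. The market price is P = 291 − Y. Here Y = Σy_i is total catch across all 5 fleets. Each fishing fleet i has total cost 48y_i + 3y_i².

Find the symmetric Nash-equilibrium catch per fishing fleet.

20.25

A representative fishing fleet's profit is π_i = y_i(291 − Y) − 48y_i − 3y_i², with Y = y_i + Σ_{j≠i} y_j.
First-order condition: 243 − 8y_i − Σ_{j≠i} y_j = 0.
With identical fishing fleets, set every y_j = y: then 243 − 8y − 4y = 0, i.e. y = 243/12 = 20.25.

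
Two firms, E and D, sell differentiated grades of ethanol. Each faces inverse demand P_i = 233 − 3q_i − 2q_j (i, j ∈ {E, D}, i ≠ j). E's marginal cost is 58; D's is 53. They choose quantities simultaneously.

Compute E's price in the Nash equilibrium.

122.6875

Firm E's profit: π = q_E(233 − 3q_E − 2q_D) − 58q_E.
∂π/∂q_E = 175 − 6q_E − 2q_D = 0 ⇒ q_E = 175/6 − (1/3)q_D.
Similarly q_D = 30 − (1/3)q_E.
Substituting the second reaction function into the first: q_E = 175/6 − (1/3)(30 − (1/3)q_E), which gives (8/9)q_E = 115/6 ⇒ q_E = 21.5625.
Then q_D = 30 − (1/3)·21.5625 = 22.8125.
P_E = 233 − 3·21.5625 − 2·22.8125 = 122.6875.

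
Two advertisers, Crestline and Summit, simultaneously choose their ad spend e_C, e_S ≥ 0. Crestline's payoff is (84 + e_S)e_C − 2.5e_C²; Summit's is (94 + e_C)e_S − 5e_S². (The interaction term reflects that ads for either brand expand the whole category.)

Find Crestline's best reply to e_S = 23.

21.4

Expanding Crestline's payoff: 84e_C + e_Se_C − 2.5e_C².
∂π/∂e_C = 84 + e_S − 5e_C = 0, so e_C = 16.8 + 0.2e_S.
At e_S = 23: e_C = 16.8 + 0.2·23 = 21.4.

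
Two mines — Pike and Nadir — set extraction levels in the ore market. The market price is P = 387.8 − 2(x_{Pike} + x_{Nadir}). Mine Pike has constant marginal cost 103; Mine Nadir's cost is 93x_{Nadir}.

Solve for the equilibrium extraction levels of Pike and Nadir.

Mine Pike's profit: π = x_{Pike}(387.8 − 2(x_{Pike} + x_{Nadir})) − 103x_{Pike}.
∂π/∂x_{Pike} = 284.8 − 4x_{Pike} − 2x_{Nadir} = 0, so x_{Pike} = 71.2 − 0.5x_{Nadir}.
By the same steps for Nadir: x_{Nadir} = 73.7 − 0.5x_{Pike}.
Solving the two reaction functions simultaneously: (1 − (−0.5)(−0.5))x_{Pike} = 71.2 − 0.5·73.7, so 0.75x_{Pike} = 34.35 and x_{Pike} = 45.8.
Then x_{Nadir} = 73.7 − 0.5·45.8 = 50.8.

45.8, 50.8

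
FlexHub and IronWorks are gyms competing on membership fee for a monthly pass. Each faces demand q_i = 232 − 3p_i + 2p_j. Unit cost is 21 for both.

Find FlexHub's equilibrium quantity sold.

FlexHub's profit: π = (p_{FlexHub} − 21)(232 − 3p_{FlexHub} + 2p_{IronWorks}).
∂π/∂p_{FlexHub} = 295 − 6p_{FlexHub} + 2p_{IronWorks} = 0 ⇒ p_{FlexHub} = 295/6 + (1/3)p_{IronWorks}.
Setting p_{FlexHub} = p_{IronWorks} in the reaction function: p_{FlexHub} = 295/6 + (1/3)p_{FlexHub}, so p_{FlexHub} = (295/6) / (2/3) = 73.75.
q_{FlexHub} = 232 − 3·73.75 + 2·73.75 = 158.25.

158.25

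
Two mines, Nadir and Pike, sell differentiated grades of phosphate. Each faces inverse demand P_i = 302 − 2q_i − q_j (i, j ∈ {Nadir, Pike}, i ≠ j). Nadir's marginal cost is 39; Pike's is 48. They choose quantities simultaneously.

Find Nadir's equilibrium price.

145.4

Mine Nadir's profit: π = q_{Nadir}(302 − 2q_{Nadir} − q_{Pike}) − 39q_{Nadir}.
∂π/∂q_{Nadir} = 263 − 4q_{Nadir} − q_{Pike} = 0 ⇒ q_{Nadir} = 65.75 − 0.25q_{Pike}.
Similarly q_{Pike} = 63.5 − 0.25q_{Nadir}.
Plugging q_{Pike} into Nadir's best response: q_{Nadir} = 65.75 − 0.25(63.5 − 0.25q_{Nadir}) ⇒ 0.9375q_{Nadir} = 49.875, so q_{Nadir} = 53.2.
Then q_{Pike} = 63.5 − 0.25·53.2 = 50.2.
P_{Nadir} = 302 − 2·53.2 − 50.2 = 145.4.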